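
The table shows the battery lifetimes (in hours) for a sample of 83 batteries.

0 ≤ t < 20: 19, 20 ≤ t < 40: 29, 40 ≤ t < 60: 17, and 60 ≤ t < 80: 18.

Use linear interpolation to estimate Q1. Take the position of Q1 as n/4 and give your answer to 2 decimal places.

21.21

Cumulative frequencies: 19, 48, 65, 83
n = 83; position = n/4 = 20.75.
This falls in the class 20 ≤ t < 40: L = 20, F = 19, f = 29, h = 20.
Lower quartile ≈ 20 + ((20.75 − 19) / 29) × 20 = 21.2069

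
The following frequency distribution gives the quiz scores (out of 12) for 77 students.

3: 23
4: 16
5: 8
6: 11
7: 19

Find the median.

Cumulative frequencies: 23, 39, 47, 58, 77
n = 77, so the median is the value in position (n+1)/2 = 39.
Position 39 falls at value 4.

4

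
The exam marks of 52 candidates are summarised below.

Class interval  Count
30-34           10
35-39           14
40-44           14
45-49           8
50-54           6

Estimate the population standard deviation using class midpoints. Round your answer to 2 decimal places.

6.29

Midpoints: 32, 37, 42, 47, 52
n = 52, Σfm = 2114, mean = 40.6538
Σfm² = 87998
Σf(m − x̄)² = Σfm² − (Σfm)²/n = 87998 − 2114²/52 = 2055.7692
Population variance = 2055.7692 / 52 = 39.5340
Standard deviation = √39.5340 = 6.2876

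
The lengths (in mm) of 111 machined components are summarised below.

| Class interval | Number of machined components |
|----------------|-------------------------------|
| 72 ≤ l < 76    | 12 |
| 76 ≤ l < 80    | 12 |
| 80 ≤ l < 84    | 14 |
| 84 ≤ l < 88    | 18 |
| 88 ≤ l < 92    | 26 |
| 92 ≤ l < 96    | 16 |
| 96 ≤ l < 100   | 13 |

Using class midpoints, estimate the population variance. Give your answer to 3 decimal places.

53.655

Midpoints: 74, 78, 82, 86, 90, 94, 98
n = 111, Σfm = 9638, mean = 86.8288
Σfm² = 842812
Σf(m − x̄)² = Σfm² − (Σfm)²/n = 842812 − 9638²/111 = 5955.7477
Population variance = 5955.7477 / 111 = 53.6554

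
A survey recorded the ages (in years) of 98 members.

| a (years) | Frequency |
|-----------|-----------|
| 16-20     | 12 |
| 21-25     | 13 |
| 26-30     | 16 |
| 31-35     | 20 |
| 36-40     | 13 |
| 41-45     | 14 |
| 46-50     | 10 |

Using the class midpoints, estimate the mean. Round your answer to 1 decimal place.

32.6

Midpoints: 18, 23, 28, 33, 38, 43, 48
Σfm = 12×18 + 13×23 + 16×28 + 20×33 + 13×38 + 14×43 + 10×48 = 3199
n = Σf = 98
Mean = 3199 / 98 = 32.6429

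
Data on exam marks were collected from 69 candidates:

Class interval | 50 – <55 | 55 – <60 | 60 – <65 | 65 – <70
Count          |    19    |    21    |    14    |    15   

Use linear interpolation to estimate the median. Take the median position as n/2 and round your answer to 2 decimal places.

Cumulative frequencies: 19, 40, 54, 69
n = 69; position = n/2 = 34.5.
This falls in the class 55 – <60: L = 55, F = 19, f = 21, h = 5.
Median ≈ 55 + ((34.5 − 19) / 21) × 5 = 58.6905

58.69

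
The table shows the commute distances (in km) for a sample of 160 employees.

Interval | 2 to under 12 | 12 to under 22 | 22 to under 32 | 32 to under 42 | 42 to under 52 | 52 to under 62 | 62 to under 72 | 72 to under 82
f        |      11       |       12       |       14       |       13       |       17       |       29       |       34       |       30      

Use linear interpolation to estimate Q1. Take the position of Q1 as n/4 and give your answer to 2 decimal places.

Cumulative frequencies: 11, 23, 37, 50, 67, 96, 130, 160
n = 160; position = n/4 = 40.
This falls in the class 32 to under 42: L = 32, F = 37, f = 13, h = 10.
Lower quartile ≈ 32 + ((40 − 37) / 13) × 10 = 34.3077

34.31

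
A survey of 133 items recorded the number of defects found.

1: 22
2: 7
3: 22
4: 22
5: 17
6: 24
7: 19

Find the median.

Cumulative frequencies: 22, 29, 51, 73, 90, 114, 133
n = 133, so the median is the value in position (n+1)/2 = 67.
Position 67 falls at value 4.

4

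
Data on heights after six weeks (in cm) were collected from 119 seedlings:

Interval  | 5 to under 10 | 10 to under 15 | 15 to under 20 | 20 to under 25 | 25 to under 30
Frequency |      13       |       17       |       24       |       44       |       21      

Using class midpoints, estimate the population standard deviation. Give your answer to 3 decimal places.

6.174

Midpoints: 7.5, 12.5, 17.5, 22.5, 27.5
n = 119, Σfm = 2297.5, mean = 19.3067
Σfm² = 48893.75
Σf(m − x̄)² = Σfm² − (Σfm)²/n = 48893.75 − 2297.5²/119 = 4536.5546
Population variance = 4536.5546 / 119 = 38.1223
Standard deviation = √38.1223 = 6.1743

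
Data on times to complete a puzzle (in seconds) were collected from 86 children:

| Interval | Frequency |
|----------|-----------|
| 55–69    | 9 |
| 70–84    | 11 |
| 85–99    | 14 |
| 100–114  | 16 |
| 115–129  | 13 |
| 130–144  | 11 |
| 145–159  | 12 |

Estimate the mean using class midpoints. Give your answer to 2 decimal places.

Midpoints: 62, 77, 92, 107, 122, 137, 152
Σfm = 9×62 + 11×77 + 14×92 + 16×107 + 13×122 + 11×137 + 12×152 = 9322
n = Σf = 86
Mean = 9322 / 86 = 108.3953

108.40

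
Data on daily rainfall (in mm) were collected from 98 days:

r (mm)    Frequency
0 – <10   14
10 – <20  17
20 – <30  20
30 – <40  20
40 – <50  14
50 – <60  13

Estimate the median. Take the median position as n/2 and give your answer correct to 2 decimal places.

Cumulative frequencies: 14, 31, 51, 71, 85, 98
n = 98; position = n/2 = 49.
This falls in the class 20 – <30: L = 20, F = 31, f = 20, h = 10.
Median ≈ 20 + ((49 − 31) / 20) × 10 = 29.0000

29.00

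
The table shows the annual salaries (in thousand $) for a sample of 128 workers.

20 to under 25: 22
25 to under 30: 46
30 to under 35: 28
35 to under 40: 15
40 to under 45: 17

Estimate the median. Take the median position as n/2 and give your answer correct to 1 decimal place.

Cumulative frequencies: 22, 68, 96, 111, 128
n = 128; position = n/2 = 64.
This falls in the class 25 to under 30: L = 25, F = 22, f = 46, h = 5.
Median ≈ 25 + ((64 − 22) / 46) × 5 = 29.5652

29.6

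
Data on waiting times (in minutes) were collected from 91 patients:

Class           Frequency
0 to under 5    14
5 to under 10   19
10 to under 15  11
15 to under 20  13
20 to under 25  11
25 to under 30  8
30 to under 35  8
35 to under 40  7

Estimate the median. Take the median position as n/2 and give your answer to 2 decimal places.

15.58

Cumulative frequencies: 14, 33, 44, 57, 68, 76, 84, 91
n = 91; position = n/2 = 45.5.
This falls in the class 15 to under 20: L = 15, F = 44, f = 13, h = 5.
Median ≈ 15 + ((45.5 − 44) / 13) × 5 = 15.5769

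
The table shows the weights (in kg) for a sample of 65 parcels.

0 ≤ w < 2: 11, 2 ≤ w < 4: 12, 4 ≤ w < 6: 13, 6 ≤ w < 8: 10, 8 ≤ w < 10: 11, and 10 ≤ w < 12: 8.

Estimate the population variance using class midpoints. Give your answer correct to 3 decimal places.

Midpoints: 1, 3, 5, 7, 9, 11
n = 65, Σfm = 369, mean = 5.6769
Σfm² = 2793
Σf(m − x̄)² = Σfm² − (Σfm)²/n = 2793 − 369²/65 = 698.2154
Population variance = 698.2154 / 65 = 10.7418

10.742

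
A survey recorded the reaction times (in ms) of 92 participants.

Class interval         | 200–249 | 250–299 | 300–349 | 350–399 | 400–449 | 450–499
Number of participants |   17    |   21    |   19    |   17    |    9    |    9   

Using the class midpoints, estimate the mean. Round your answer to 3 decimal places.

Midpoints: 224.5, 274.5, 324.5, 374.5, 424.5, 474.5
Σfm = 17×224.5 + 21×274.5 + 19×324.5 + 17×374.5 + 9×424.5 + 9×474.5 = 30204
n = Σf = 92
Mean = 30204 / 92 = 328.3043

328.304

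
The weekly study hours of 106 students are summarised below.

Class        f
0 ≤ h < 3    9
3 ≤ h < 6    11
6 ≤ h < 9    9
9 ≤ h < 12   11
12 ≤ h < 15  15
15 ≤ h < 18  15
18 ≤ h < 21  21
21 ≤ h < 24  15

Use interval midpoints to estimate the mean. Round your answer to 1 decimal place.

Midpoints: 1.5, 4.5, 7.5, 10.5, 13.5, 16.5, 19.5, 22.5
Σfm = 9×1.5 + 11×4.5 + 9×7.5 + 11×10.5 + 15×13.5 + 15×16.5 + 21×19.5 + 15×22.5 = 1443
n = Σf = 106
Mean = 1443 / 106 = 13.6132

13.6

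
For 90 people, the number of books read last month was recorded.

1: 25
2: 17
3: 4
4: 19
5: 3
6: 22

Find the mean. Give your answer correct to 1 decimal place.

Values: 1, 2, 3, 4, 5, 6
Σfx = 25×1 + 17×2 + 4×3 + 19×4 + 3×5 + 22×6 = 294
n = Σf = 90
Mean = 294 / 90 = 3.2667

3.3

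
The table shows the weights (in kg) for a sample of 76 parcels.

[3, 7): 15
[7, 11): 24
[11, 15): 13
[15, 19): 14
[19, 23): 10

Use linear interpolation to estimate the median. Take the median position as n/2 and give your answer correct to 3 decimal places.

Cumulative frequencies: 15, 39, 52, 66, 76
n = 76; position = n/2 = 38.
This falls in the class [7, 11): L = 7, F = 15, f = 24, h = 4.
Median ≈ 7 + ((38 − 15) / 24) × 4 = 10.8333

10.833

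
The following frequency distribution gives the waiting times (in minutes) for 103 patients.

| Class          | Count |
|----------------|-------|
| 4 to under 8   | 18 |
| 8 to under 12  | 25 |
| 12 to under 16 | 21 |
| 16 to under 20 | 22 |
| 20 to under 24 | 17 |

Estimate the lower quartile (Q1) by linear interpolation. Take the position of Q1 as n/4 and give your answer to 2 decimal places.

Cumulative frequencies: 18, 43, 64, 86, 103
n = 103; position = n/4 = 25.75.
This falls in the class 8 to under 12: L = 8, F = 18, f = 25, h = 4.
Lower quartile ≈ 8 + ((25.75 − 18) / 25) × 4 = 9.2400

9.24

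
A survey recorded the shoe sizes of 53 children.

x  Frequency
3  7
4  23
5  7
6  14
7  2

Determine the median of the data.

Cumulative frequencies: 7, 30, 37, 51, 53
n = 53, so the median is the value in position (n+1)/2 = 27.
Position 27 falls at value 4.

4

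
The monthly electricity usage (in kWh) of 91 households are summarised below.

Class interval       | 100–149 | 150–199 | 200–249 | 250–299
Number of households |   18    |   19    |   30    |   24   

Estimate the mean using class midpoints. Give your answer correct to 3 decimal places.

Midpoints: 124.5, 174.5, 224.5, 274.5
Σfm = 18×124.5 + 19×174.5 + 30×224.5 + 24×274.5 = 18879.5
n = Σf = 91
Mean = 18879.5 / 91 = 207.4670

207.467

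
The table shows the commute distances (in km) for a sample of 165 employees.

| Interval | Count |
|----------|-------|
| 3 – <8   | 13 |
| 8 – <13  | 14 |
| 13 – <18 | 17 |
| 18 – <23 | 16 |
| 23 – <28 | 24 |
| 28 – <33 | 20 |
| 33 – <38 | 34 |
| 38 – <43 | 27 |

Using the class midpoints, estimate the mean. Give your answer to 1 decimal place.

26.3

Midpoints: 5.5, 10.5, 15.5, 20.5, 25.5, 30.5, 35.5, 40.5
Σfm = 13×5.5 + 14×10.5 + 17×15.5 + 16×20.5 + 24×25.5 + 20×30.5 + 34×35.5 + 27×40.5 = 4332.5
n = Σf = 165
Mean = 4332.5 / 165 = 26.2576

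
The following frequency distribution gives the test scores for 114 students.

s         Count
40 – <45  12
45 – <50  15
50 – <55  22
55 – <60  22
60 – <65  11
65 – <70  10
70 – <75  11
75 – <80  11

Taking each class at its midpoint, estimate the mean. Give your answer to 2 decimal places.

Midpoints: 42.5, 47.5, 52.5, 57.5, 62.5, 67.5, 72.5, 77.5
Σfm = 12×42.5 + 15×47.5 + 22×52.5 + 22×57.5 + 11×62.5 + 10×67.5 + 11×72.5 + 11×77.5 = 6655
n = Σf = 114
Mean = 6655 / 114 = 58.3772

58.38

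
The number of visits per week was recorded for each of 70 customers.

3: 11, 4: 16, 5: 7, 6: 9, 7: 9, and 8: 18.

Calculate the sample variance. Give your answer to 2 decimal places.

Values: 3, 4, 5, 6, 7, 8
n = 70, Σfx = 393, mean = 5.6143
Σfx² = 2447
Σf(x − x̄)² = Σfx² − (Σfx)²/n = 2447 − 393²/70 = 240.5857
Sample variance = 240.5857 / 69 = 3.4867

3.49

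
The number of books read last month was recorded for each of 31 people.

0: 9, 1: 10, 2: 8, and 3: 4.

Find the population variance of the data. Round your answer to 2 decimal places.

1.01

Values: 0, 1, 2, 3
n = 31, Σfx = 38, mean = 1.2258
Σfx² = 78
Σf(x − x̄)² = Σfx² − (Σfx)²/n = 78 − 38²/31 = 31.4194
Population variance = 31.4194 / 31 = 1.0135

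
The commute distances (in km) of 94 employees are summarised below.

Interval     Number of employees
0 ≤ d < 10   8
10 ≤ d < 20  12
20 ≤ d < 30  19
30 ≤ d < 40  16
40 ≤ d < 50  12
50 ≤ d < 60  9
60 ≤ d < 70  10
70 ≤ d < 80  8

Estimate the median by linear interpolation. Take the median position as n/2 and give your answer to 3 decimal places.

35.000

Cumulative frequencies: 8, 20, 39, 55, 67, 76, 86, 94
n = 94; position = n/2 = 47.
This falls in the class 30 ≤ d < 40: L = 30, F = 39, f = 16, h = 10.
Median ≈ 30 + ((47 − 39) / 16) × 10 = 35.0000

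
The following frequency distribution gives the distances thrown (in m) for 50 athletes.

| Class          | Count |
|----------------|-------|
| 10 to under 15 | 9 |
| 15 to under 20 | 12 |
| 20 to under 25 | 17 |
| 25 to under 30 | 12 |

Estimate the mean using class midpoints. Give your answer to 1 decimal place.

Midpoints: 12.5, 17.5, 22.5, 27.5
Σfm = 9×12.5 + 12×17.5 + 17×22.5 + 12×27.5 = 1035
n = Σf = 50
Mean = 1035 / 50 = 20.7000

20.7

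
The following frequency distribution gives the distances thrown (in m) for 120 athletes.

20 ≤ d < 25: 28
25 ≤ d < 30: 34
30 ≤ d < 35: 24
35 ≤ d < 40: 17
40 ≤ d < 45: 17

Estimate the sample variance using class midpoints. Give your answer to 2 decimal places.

Midpoints: 22.5, 27.5, 32.5, 37.5, 42.5
n = 120, Σfm = 3705, mean = 30.8750
Σfm² = 119850
Σf(m − x̄)² = Σfm² − (Σfm)²/n = 119850 − 3705²/120 = 5458.1250
Sample variance = 5458.1250 / 119 = 45.8666

45.87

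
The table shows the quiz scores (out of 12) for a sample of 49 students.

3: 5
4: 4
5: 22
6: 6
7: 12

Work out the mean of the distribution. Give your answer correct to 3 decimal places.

5.327

Values: 3, 4, 5, 6, 7
Σfx = 5×3 + 4×4 + 22×5 + 6×6 + 12×7 = 261
n = Σf = 49
Mean = 261 / 49 = 5.3265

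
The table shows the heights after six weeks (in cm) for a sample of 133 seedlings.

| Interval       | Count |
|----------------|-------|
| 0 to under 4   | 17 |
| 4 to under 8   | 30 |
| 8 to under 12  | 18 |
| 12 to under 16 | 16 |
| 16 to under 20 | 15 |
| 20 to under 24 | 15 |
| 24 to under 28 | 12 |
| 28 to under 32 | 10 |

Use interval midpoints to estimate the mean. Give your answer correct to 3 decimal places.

Midpoints: 2, 6, 10, 14, 18, 22, 26, 30
Σfm = 17×2 + 30×6 + 18×10 + 16×14 + 15×18 + 15×22 + 12×26 + 10×30 = 1830
n = Σf = 133
Mean = 1830 / 133 = 13.7594

13.759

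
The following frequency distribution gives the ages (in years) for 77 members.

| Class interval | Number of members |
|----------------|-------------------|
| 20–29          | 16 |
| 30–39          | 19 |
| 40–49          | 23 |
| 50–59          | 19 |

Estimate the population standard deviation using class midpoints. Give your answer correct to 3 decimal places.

Midpoints: 24.5, 34.5, 44.5, 54.5
n = 77, Σfm = 3106.5, mean = 40.3442
Σfm² = 134199.25
Σf(m − x̄)² = Σfm² − (Σfm)²/n = 134199.25 − 3106.5²/77 = 8870.1299
Population variance = 8870.1299 / 77 = 115.1965
Standard deviation = √115.1965 = 10.7330

10.733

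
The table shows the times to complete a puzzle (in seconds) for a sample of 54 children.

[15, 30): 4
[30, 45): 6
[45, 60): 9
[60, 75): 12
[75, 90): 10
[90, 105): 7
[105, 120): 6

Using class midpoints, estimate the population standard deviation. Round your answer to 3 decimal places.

25.780

Midpoints: 22.5, 37.5, 52.5, 67.5, 82.5, 97.5, 112.5
n = 54, Σfm = 3780, mean = 70.0000
Σfm² = 300487.5
Σf(m − x̄)² = Σfm² − (Σfm)²/n = 300487.5 − 3780²/54 = 35887.5000
Population variance = 35887.5000 / 54 = 664.5833
Standard deviation = √664.5833 = 25.7795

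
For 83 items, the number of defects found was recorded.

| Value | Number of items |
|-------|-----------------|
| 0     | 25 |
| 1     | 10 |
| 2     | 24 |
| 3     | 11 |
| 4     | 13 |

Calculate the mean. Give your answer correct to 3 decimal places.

1.723

Values: 0, 1, 2, 3, 4
Σfx = 25×0 + 10×1 + 24×2 + 11×3 + 13×4 = 143
n = Σf = 83
Mean = 143 / 83 = 1.7229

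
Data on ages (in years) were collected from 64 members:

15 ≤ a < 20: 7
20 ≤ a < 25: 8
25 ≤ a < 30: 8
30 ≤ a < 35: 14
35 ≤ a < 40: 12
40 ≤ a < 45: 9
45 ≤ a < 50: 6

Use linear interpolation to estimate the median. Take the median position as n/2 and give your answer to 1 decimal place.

33.2

Cumulative frequencies: 7, 15, 23, 37, 49, 58, 64
n = 64; position = n/2 = 32.
This falls in the class 30 ≤ a < 35: L = 30, F = 23, f = 14, h = 5.
Median ≈ 30 + ((32 − 23) / 14) × 5 = 33.2143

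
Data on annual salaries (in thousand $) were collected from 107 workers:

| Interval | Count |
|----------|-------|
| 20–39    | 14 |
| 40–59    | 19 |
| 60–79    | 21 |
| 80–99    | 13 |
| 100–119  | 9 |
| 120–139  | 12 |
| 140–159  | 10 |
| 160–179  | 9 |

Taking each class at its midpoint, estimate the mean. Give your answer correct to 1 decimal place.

89.1

Midpoints: 29.5, 49.5, 69.5, 89.5, 109.5, 129.5, 149.5, 169.5
Σfm = 14×29.5 + 19×49.5 + 21×69.5 + 13×89.5 + 9×109.5 + 12×129.5 + 10×149.5 + 9×169.5 = 9536.5
n = Σf = 107
Mean = 9536.5 / 107 = 89.1262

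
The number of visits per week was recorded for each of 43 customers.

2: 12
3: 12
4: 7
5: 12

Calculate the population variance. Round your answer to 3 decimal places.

Values: 2, 3, 4, 5
n = 43, Σfx = 148, mean = 3.4419
Σfx² = 568
Σf(x − x̄)² = Σfx² − (Σfx)²/n = 568 − 148²/43 = 58.6047
Population variance = 58.6047 / 43 = 1.3629

1.363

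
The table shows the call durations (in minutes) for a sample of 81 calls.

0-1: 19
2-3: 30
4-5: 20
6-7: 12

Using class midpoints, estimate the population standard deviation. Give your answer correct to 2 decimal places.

Midpoints: 0.5, 2.5, 4.5, 6.5
n = 81, Σfm = 252.5, mean = 3.1173
Σfm² = 1104.25
Σf(m − x̄)² = Σfm² − (Σfm)²/n = 1104.25 − 252.5²/81 = 317.1358
Population variance = 317.1358 / 81 = 3.9153
Standard deviation = √3.9153 = 1.9787

1.98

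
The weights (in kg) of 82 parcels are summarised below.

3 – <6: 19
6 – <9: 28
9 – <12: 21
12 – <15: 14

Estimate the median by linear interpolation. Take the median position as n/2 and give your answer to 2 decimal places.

Cumulative frequencies: 19, 47, 68, 82
n = 82; position = n/2 = 41.
This falls in the class 6 – <9: L = 6, F = 19, f = 28, h = 3.
Median ≈ 6 + ((41 − 19) / 28) × 3 = 8.3571

8.36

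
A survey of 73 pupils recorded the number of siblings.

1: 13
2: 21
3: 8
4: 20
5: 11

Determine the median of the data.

Cumulative frequencies: 13, 34, 42, 62, 73
n = 73, so the median is the value in position (n+1)/2 = 37.
Position 37 falls at value 3.

3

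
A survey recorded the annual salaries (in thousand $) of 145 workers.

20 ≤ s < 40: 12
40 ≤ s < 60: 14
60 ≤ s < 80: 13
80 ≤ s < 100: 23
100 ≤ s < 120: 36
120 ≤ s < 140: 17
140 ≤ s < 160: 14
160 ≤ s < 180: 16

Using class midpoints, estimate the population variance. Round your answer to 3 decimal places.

1642.502

Midpoints: 30, 50, 70, 90, 110, 130, 150, 170
n = 145, Σfm = 15030, mean = 103.6552
Σfm² = 1796100
Σf(m − x̄)² = Σfm² − (Σfm)²/n = 1796100 − 15030²/145 = 238162.7586
Population variance = 238162.7586 / 145 = 1642.5018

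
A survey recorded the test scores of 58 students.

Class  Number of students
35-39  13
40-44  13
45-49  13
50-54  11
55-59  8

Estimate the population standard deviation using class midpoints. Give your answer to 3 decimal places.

6.744

Midpoints: 37, 42, 47, 52, 57
n = 58, Σfm = 2666, mean = 45.9655
Σfm² = 125182
Σf(m − x̄)² = Σfm² − (Σfm)²/n = 125182 − 2666²/58 = 2637.9310
Population variance = 2637.9310 / 58 = 45.4816
Standard deviation = √45.4816 = 6.7440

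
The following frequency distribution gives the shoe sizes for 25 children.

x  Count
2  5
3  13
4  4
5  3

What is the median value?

Cumulative frequencies: 5, 18, 22, 25
n = 25, so the median is the value in position (n+1)/2 = 13.
Position 13 falls at value 3.

3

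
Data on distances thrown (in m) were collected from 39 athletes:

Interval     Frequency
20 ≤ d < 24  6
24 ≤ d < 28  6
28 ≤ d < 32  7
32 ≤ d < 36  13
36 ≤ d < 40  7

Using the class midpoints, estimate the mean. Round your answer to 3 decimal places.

Midpoints: 22, 26, 30, 34, 38
Σfm = 6×22 + 6×26 + 7×30 + 13×34 + 7×38 = 1206
n = Σf = 39
Mean = 1206 / 39 = 30.9231

30.923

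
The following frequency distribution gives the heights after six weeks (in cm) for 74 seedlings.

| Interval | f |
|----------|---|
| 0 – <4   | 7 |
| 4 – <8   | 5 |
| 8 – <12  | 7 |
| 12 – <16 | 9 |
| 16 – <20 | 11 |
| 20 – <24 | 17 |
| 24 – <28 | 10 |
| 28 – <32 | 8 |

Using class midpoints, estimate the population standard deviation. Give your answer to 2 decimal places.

8.35

Midpoints: 2, 6, 10, 14, 18, 22, 26, 30
n = 74, Σfm = 1312, mean = 17.7297
Σfm² = 28424
Σf(m − x̄)² = Σfm² − (Σfm)²/n = 28424 − 1312²/74 = 5162.5946
Population variance = 5162.5946 / 74 = 69.7648
Standard deviation = √69.7648 = 8.3525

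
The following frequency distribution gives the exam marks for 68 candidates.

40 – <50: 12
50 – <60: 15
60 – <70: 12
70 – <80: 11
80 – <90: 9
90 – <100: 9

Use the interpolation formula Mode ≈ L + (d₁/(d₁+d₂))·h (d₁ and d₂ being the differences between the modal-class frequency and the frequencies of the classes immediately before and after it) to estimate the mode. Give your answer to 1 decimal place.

55.0

Modal class: 50 – <60 (highest frequency 15).
d₁ = 15 − 12 = 3, d₂ = 15 − 12 = 3
Mode ≈ 50 + (3/(3+3)) × 10 = 50 + 5.0000 = 55.0000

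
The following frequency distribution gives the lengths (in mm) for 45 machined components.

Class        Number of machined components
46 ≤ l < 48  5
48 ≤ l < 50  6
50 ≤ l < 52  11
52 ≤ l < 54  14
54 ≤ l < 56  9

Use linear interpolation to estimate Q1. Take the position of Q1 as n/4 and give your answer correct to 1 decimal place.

50.0

Cumulative frequencies: 5, 11, 22, 36, 45
n = 45; position = n/4 = 11.25.
This falls in the class 50 ≤ l < 52: L = 50, F = 11, f = 11, h = 2.
Lower quartile ≈ 50 + ((11.25 − 11) / 11) × 2 = 50.0455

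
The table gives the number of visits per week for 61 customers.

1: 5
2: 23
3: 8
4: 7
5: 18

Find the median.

Cumulative frequencies: 5, 28, 36, 43, 61
n = 61, so the median is the value in position (n+1)/2 = 31.
Position 31 falls at value 3.

3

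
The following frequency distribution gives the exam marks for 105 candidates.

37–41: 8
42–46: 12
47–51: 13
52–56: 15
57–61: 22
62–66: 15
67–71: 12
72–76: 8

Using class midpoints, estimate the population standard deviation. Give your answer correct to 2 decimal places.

9.97

Midpoints: 39, 44, 49, 54, 59, 64, 69, 74
n = 105, Σfm = 5965, mean = 56.8095
Σfm² = 349315
Σf(m − x̄)² = Σfm² − (Σfm)²/n = 349315 − 5965²/105 = 10446.1905
Population variance = 10446.1905 / 105 = 99.4875
Standard deviation = √99.4875 = 9.9743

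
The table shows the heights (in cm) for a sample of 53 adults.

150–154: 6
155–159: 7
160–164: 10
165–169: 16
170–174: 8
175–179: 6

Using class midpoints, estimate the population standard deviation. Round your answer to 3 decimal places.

7.361

Midpoints: 152, 157, 162, 167, 172, 177
n = 53, Σfm = 8741, mean = 164.9245
Σfm² = 1444477
Σf(m − x̄)² = Σfm² − (Σfm)²/n = 1444477 − 8741²/53 = 2871.6981
Population variance = 2871.6981 / 53 = 54.1830
Standard deviation = √54.1830 = 7.3609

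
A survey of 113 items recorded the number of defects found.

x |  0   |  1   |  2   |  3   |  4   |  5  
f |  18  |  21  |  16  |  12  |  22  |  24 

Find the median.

Cumulative frequencies: 18, 39, 55, 67, 89, 113
n = 113, so the median is the value in position (n+1)/2 = 57.
Position 57 falls at value 3.

3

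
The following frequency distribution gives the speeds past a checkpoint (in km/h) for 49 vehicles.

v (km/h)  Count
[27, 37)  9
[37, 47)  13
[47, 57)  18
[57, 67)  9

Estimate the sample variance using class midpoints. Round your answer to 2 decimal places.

100.26

Midpoints: 32, 42, 52, 62
n = 49, Σfm = 2328, mean = 47.5102
Σfm² = 115416
Σf(m − x̄)² = Σfm² − (Σfm)²/n = 115416 − 2328²/49 = 4812.2449
Sample variance = 4812.2449 / 48 = 100.2551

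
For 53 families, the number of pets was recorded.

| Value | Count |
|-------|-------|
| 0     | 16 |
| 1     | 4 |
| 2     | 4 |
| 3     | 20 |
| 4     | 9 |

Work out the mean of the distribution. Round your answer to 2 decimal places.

Values: 0, 1, 2, 3, 4
Σfx = 16×0 + 4×1 + 4×2 + 20×3 + 9×4 = 108
n = Σf = 53
Mean = 108 / 53 = 2.0377

2.04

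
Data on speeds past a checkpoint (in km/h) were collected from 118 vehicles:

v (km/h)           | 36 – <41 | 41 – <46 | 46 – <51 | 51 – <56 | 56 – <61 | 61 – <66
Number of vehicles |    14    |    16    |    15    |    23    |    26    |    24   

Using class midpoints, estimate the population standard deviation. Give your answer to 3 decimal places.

Midpoints: 38.5, 43.5, 48.5, 53.5, 58.5, 63.5
n = 118, Σfm = 6238, mean = 52.8644
Σfm² = 337895.5
Σf(m − x̄)² = Σfm² − (Σfm)²/n = 337895.5 − 6238²/118 = 8127.3305
Population variance = 8127.3305 / 118 = 68.8757
Standard deviation = √68.8757 = 8.2991

8.299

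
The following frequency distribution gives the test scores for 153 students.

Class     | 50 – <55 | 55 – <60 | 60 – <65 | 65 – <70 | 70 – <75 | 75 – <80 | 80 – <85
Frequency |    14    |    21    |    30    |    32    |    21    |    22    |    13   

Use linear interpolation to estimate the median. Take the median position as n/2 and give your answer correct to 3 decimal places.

66.797

Cumulative frequencies: 14, 35, 65, 97, 118, 140, 153
n = 153; position = n/2 = 76.5.
This falls in the class 65 – <70: L = 65, F = 65, f = 32, h = 5.
Median ≈ 65 + ((76.5 − 65) / 32) × 5 = 66.7969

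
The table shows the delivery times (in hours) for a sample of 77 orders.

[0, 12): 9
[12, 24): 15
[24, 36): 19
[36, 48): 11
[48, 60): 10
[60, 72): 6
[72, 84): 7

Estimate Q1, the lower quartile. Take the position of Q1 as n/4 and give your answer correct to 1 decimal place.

20.2

Cumulative frequencies: 9, 24, 43, 54, 64, 70, 77
n = 77; position = n/4 = 19.25.
This falls in the class [12, 24): L = 12, F = 9, f = 15, h = 12.
Lower quartile ≈ 12 + ((19.25 − 9) / 15) × 12 = 20.2000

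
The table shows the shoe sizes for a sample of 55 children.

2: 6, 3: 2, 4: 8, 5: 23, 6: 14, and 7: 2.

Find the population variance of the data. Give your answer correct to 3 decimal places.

1.625

Values: 2, 3, 4, 5, 6, 7
n = 55, Σfx = 263, mean = 4.7818
Σfx² = 1347
Σf(x − x̄)² = Σfx² − (Σfx)²/n = 1347 − 263²/55 = 89.3818
Population variance = 89.3818 / 55 = 1.6251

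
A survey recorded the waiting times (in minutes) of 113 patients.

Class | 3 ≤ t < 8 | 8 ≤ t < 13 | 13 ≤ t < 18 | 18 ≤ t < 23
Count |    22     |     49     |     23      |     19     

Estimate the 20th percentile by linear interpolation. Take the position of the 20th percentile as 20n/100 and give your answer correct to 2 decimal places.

8.06

Cumulative frequencies: 22, 71, 94, 113
n = 113; position = 20n/100 = 22.6.
This falls in the class 8 ≤ t < 13: L = 8, F = 22, f = 49, h = 5.
20th percentile ≈ 8 + ((22.6 − 22) / 49) × 5 = 8.0612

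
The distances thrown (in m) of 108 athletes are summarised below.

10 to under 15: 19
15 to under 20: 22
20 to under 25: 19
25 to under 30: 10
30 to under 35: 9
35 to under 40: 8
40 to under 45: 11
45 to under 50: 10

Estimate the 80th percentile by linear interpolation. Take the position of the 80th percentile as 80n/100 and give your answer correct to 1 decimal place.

Cumulative frequencies: 19, 41, 60, 70, 79, 87, 98, 108
n = 108; position = 80n/100 = 86.4.
This falls in the class 35 to under 40: L = 35, F = 79, f = 8, h = 5.
80th percentile ≈ 35 + ((86.4 − 79) / 8) × 5 = 39.6250

39.6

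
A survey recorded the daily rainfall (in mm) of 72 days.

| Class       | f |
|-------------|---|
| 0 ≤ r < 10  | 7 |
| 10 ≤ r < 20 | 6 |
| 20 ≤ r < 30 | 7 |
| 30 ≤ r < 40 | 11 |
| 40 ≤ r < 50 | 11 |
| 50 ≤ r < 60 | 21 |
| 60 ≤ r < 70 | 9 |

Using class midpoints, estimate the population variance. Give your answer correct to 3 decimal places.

344.136

Midpoints: 5, 15, 25, 35, 45, 55, 65
n = 72, Σfm = 2920, mean = 40.5556
Σfm² = 143200
Σf(m − x̄)² = Σfm² − (Σfm)²/n = 143200 − 2920²/72 = 24777.7778
Population variance = 24777.7778 / 72 = 344.1358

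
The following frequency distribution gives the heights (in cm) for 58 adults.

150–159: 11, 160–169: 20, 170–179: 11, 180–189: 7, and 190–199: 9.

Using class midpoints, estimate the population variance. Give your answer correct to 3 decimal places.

Midpoints: 154.5, 164.5, 174.5, 184.5, 194.5
n = 58, Σfm = 9951, mean = 171.5690
Σfm² = 1717484.5
Σf(m − x̄)² = Σfm² − (Σfm)²/n = 1717484.5 − 9951²/58 = 10201.7241
Population variance = 10201.7241 / 58 = 175.8918

175.892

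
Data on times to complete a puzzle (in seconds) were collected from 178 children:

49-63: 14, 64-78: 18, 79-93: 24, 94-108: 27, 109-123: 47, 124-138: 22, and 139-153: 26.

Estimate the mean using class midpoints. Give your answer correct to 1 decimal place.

Midpoints: 56, 71, 86, 101, 116, 131, 146
Σfm = 14×56 + 18×71 + 24×86 + 27×101 + 47×116 + 22×131 + 26×146 = 18983
n = Σf = 178
Mean = 18983 / 178 = 106.6461

106.6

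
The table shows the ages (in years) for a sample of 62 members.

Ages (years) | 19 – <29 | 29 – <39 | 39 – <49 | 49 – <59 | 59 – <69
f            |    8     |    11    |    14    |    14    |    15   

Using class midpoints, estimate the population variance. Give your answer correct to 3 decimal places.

181.191

Midpoints: 24, 34, 44, 54, 64
n = 62, Σfm = 2898, mean = 46.7419
Σfm² = 146692
Σf(m − x̄)² = Σfm² − (Σfm)²/n = 146692 − 2898²/62 = 11233.8710
Population variance = 11233.8710 / 62 = 181.1915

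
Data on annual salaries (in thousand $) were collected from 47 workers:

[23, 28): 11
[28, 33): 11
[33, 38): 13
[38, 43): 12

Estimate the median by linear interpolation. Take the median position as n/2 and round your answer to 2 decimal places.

Cumulative frequencies: 11, 22, 35, 47
n = 47; position = n/2 = 23.5.
This falls in the class [33, 38): L = 33, F = 22, f = 13, h = 5.
Median ≈ 33 + ((23.5 − 22) / 13) × 5 = 33.5769

33.58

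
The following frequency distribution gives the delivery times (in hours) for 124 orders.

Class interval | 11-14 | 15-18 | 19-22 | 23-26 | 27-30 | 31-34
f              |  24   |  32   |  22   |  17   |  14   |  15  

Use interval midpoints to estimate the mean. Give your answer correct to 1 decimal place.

20.8

Midpoints: 12.5, 16.5, 20.5, 24.5, 28.5, 32.5
Σfm = 24×12.5 + 32×16.5 + 22×20.5 + 17×24.5 + 14×28.5 + 15×32.5 = 2582
n = Σf = 124
Mean = 2582 / 124 = 20.8226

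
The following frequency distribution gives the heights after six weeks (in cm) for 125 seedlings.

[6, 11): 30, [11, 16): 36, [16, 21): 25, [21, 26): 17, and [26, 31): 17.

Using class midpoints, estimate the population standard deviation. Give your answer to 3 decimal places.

6.705

Midpoints: 8.5, 13.5, 18.5, 23.5, 28.5
n = 125, Σfm = 2087.5, mean = 16.7000
Σfm² = 40481.25
Σf(m − x̄)² = Σfm² − (Σfm)²/n = 40481.25 − 2087.5²/125 = 5620.0000
Population variance = 5620.0000 / 125 = 44.9600
Standard deviation = √44.9600 = 6.7052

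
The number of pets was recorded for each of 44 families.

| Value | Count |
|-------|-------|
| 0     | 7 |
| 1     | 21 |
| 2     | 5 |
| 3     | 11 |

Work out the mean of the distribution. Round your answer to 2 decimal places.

Values: 0, 1, 2, 3
Σfx = 7×0 + 21×1 + 5×2 + 11×3 = 64
n = Σf = 44
Mean = 64 / 44 = 1.4545

1.45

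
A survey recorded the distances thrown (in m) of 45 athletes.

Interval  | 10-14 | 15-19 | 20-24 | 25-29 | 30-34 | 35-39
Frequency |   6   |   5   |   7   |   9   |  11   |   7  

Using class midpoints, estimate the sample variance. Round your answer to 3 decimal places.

Midpoints: 12, 17, 22, 27, 32, 37
n = 45, Σfm = 1165, mean = 25.8889
Σfm² = 33105
Σf(m − x̄)² = Σfm² − (Σfm)²/n = 33105 − 1165²/45 = 2944.4444
Sample variance = 2944.4444 / 44 = 66.9192

66.919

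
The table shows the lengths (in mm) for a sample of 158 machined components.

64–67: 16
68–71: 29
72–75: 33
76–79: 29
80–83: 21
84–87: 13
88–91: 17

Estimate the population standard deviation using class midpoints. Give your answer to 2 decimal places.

7.17

Midpoints: 65.5, 69.5, 73.5, 77.5, 81.5, 85.5, 89.5
n = 158, Σfm = 12081, mean = 76.4620
Σfm² = 931871.5
Σf(m − x̄)² = Σfm² − (Σfm)²/n = 931871.5 − 12081²/158 = 8133.7722
Population variance = 8133.7722 / 158 = 51.4796
Standard deviation = √51.4796 = 7.1749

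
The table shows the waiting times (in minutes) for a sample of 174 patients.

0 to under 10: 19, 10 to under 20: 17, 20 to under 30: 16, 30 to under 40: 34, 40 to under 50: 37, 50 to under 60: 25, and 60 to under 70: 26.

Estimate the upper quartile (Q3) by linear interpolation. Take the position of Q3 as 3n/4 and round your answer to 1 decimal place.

Cumulative frequencies: 19, 36, 52, 86, 123, 148, 174
n = 174; position = 3n/4 = 130.5.
This falls in the class 50 to under 60: L = 50, F = 123, f = 25, h = 10.
Upper quartile ≈ 50 + ((130.5 − 123) / 25) × 10 = 53.0000

53.0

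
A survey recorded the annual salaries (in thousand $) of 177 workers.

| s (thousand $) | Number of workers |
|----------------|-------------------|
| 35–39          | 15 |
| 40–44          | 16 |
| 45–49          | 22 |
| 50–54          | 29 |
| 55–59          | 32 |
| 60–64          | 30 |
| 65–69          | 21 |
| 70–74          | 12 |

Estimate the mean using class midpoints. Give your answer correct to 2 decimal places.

Midpoints: 37, 42, 47, 52, 57, 62, 67, 72
Σfm = 15×37 + 16×42 + 22×47 + 29×52 + 32×57 + 30×62 + 21×67 + 12×72 = 9724
n = Σf = 177
Mean = 9724 / 177 = 54.9379

54.94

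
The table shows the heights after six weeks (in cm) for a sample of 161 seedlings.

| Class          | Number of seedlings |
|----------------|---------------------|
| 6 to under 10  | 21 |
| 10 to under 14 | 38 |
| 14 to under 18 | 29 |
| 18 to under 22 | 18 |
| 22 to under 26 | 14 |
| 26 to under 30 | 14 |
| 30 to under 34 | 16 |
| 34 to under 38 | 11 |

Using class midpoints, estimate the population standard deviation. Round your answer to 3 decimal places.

8.650

Midpoints: 8, 12, 16, 20, 24, 28, 32, 36
n = 161, Σfm = 3084, mean = 19.1553
Σfm² = 71120
Σf(m − x̄)² = Σfm² − (Σfm)²/n = 71120 − 3084²/161 = 12045.1180
Population variance = 12045.1180 / 161 = 74.8144
Standard deviation = √74.8144 = 8.6495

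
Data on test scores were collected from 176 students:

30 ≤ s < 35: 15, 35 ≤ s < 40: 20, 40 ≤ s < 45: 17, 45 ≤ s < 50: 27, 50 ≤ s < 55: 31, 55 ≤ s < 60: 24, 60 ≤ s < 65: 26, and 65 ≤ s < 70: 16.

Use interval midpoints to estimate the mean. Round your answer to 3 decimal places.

Midpoints: 32.5, 37.5, 42.5, 47.5, 52.5, 57.5, 62.5, 67.5
Σfm = 15×32.5 + 20×37.5 + 17×42.5 + 27×47.5 + 31×52.5 + 24×57.5 + 26×62.5 + 16×67.5 = 8955
n = Σf = 176
Mean = 8955 / 176 = 50.8807

50.881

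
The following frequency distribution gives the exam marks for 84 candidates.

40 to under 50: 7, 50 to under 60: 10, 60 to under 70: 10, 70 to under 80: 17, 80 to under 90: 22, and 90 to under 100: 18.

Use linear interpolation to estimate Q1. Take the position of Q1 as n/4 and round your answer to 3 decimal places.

64.000

Cumulative frequencies: 7, 17, 27, 44, 66, 84
n = 84; position = n/4 = 21.
This falls in the class 60 to under 70: L = 60, F = 17, f = 10, h = 10.
Lower quartile ≈ 60 + ((21 − 17) / 10) × 10 = 64.0000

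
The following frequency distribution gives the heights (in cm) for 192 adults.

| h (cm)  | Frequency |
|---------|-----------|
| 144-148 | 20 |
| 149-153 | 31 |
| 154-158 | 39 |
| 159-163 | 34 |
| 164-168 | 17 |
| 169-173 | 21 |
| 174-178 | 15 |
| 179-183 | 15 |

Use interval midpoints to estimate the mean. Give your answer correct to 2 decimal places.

Midpoints: 146, 151, 156, 161, 166, 171, 176, 181
Σfm = 20×146 + 31×151 + 39×156 + 34×161 + 17×166 + 21×171 + 15×176 + 15×181 = 30927
n = Σf = 192
Mean = 30927 / 192 = 161.0781

161.08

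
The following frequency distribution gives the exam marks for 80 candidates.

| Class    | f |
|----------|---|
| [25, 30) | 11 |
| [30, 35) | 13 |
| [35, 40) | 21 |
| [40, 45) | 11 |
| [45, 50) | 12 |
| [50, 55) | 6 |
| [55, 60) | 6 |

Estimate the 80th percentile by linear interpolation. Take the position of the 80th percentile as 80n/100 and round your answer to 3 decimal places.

48.333

Cumulative frequencies: 11, 24, 45, 56, 68, 74, 80
n = 80; position = 80n/100 = 64.
This falls in the class [45, 50): L = 45, F = 56, f = 12, h = 5.
80th percentile ≈ 45 + ((64 − 56) / 12) × 5 = 48.3333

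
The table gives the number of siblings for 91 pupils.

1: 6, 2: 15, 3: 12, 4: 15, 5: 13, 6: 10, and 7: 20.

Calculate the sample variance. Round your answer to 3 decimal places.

3.856

Values: 1, 2, 3, 4, 5, 6, 7
n = 91, Σfx = 397, mean = 4.3626
Σfx² = 2079
Σf(x − x̄)² = Σfx² − (Σfx)²/n = 2079 − 397²/91 = 347.0330
Sample variance = 347.0330 / 90 = 3.8559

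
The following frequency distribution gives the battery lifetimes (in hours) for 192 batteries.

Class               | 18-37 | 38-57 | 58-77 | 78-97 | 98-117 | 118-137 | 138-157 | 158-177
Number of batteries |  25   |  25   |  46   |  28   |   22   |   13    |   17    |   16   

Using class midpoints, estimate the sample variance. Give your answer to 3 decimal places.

Midpoints: 27.5, 47.5, 67.5, 87.5, 107.5, 127.5, 147.5, 167.5
n = 192, Σfm = 16640, mean = 86.6667
Σfm² = 1783600
Σf(m − x̄)² = Σfm² − (Σfm)²/n = 1783600 − 16640²/192 = 341466.6667
Sample variance = 341466.6667 / 191 = 1787.7836

1787.784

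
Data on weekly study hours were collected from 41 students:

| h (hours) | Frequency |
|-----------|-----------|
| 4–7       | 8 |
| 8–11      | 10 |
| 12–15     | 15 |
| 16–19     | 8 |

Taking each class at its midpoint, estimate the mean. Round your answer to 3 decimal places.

11.744

Midpoints: 5.5, 9.5, 13.5, 17.5
Σfm = 8×5.5 + 10×9.5 + 15×13.5 + 8×17.5 = 481.5
n = Σf = 41
Mean = 481.5 / 41 = 11.7439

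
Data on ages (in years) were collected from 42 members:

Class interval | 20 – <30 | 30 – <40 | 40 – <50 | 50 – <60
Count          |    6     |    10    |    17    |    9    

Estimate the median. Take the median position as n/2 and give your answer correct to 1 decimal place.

Cumulative frequencies: 6, 16, 33, 42
n = 42; position = n/2 = 21.
This falls in the class 40 – <50: L = 40, F = 16, f = 17, h = 10.
Median ≈ 40 + ((21 − 16) / 17) × 10 = 42.9412

42.9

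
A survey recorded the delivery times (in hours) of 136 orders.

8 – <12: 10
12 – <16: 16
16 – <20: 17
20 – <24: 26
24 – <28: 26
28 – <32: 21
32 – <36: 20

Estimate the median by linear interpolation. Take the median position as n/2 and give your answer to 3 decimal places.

23.846

Cumulative frequencies: 10, 26, 43, 69, 95, 116, 136
n = 136; position = n/2 = 68.
This falls in the class 20 – <24: L = 20, F = 43, f = 26, h = 4.
Median ≈ 20 + ((68 − 43) / 26) × 4 = 23.8462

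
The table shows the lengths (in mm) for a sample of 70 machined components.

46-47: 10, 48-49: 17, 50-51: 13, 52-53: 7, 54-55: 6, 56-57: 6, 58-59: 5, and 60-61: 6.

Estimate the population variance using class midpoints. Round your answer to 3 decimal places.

Midpoints: 46.5, 48.5, 50.5, 52.5, 54.5, 56.5, 58.5, 60.5
n = 70, Σfm = 3635, mean = 51.9286
Σfm² = 190105.5
Σf(m − x̄)² = Σfm² − (Σfm)²/n = 190105.5 − 3635²/70 = 1345.1429
Population variance = 1345.1429 / 70 = 19.2163

19.216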